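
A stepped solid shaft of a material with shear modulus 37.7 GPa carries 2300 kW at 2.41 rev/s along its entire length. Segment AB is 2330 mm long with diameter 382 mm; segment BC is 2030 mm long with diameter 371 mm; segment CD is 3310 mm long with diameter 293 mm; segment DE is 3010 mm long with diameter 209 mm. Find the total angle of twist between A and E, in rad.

ω = 2π·2.41 = 15.14 rad/s, so T = P/ω = 2300×10³ / 15.14 = 151900 N·m.
J_AB = π(0.382)⁴/32 = 2.09×10^-3 m⁴; J_BC = π(0.371)⁴/32 = 1.86×10^-3 m⁴; J_CD = π(0.293)⁴/32 = 7.24×10^-4 m⁴; J_DE = π(0.209)⁴/32 = 1.87×10^-4 m⁴.
θ = (T/G)·Σ L_i/J_i = (151900/37.7×10⁹)·(2.33/2.09×10^-3 + 2.03/1.86×10^-3 + 3.31/7.24×10^-4 + 3.01/1.87×10^-4) = 0.09206 rad.

0.0921 rad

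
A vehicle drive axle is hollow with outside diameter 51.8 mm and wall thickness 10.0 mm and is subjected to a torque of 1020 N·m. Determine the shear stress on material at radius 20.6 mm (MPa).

34.6 MPa

J = π(d_o⁴ − d_i⁴)/32 = π(0.0518⁴ − 0.0318⁴)/32 = 6.064×10^-7 m⁴.
Shear stress varies linearly with radius: τ = T·r/J = 1020 × 0.0206 / 6.064×10^-7 = 3.465×10^7 Pa.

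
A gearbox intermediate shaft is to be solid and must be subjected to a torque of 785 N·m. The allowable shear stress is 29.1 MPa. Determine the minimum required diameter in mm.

51.6 mm

For a solid shaft τ_max = 16T/(πd³), so d = (16T/(π τ_allow))^(1/3) = (16·785.0/(π·2.91×10^7))^(1/3) = 0.05160 m.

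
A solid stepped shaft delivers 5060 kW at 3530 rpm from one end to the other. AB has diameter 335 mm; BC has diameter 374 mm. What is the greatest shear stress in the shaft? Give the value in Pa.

1.85e6 Pa

ω = 2π·3530/60 = 369.7 rad/s, so T = P/ω = 5060×10³ / 369.7 = 13690 N·m.
Under the same torque, τ_max = 16T/(πd³) is largest where d is smallest — segment AB (d = 335 mm).
τ_max = 16·13690/(π·(0.335)³) = 1.854×10^6 Pa.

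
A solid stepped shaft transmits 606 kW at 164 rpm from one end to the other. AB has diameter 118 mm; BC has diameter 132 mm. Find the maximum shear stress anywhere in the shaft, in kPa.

ω = 2π·164/60 = 17.17 rad/s, so T = P/ω = 606×10³ / 17.17 = 35290 N·m.
Under the same torque, τ_max = 16T/(πd³) is largest where d is smallest — segment AB (d = 118 mm).
τ_max = 16·35290/(π·(0.118)³) = 1.094×10^8 Pa.

109000 kPa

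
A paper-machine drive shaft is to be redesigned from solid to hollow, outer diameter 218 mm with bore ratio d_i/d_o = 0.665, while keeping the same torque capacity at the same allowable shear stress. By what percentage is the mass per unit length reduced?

Equal τ_max and T ⇒ the solid shaft needs d_s³ = d_o³(1−k⁴), so d_s = 218·(1−0.665⁴)^(1/3) = 202.7 mm.
Area ratio A_h/A_s = d_o²(1−k²)/d_s² = (1−k²)/(1−k⁴)^(2/3) = 0.6449.
Mass saving = 1 − 0.6449 = 35.5 %.

35.5 %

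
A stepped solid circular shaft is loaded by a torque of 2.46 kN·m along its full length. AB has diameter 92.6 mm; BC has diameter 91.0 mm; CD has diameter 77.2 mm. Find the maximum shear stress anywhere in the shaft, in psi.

Under the same torque, τ_max = 16T/(πd³) is largest where d is smallest — segment CD (d = 77.2 mm).
τ_max = 16·2460/(π·(0.0772)³) = 2.723×10^7 Pa.

3950 psi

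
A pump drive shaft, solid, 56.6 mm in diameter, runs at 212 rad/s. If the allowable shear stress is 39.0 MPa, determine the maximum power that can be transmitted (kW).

294 kW

J = πd⁴/32 = π(0.0566)⁴/32 = 1.008×10^-6 m⁴.
T_max = τ_allow·J/r = 3.90×10^7 × 1.008×10^-6 / 0.0283 = 1388 N·m.
ω = 212 rad/s, so P_max = T_max·ω = 2.944×10^5 W.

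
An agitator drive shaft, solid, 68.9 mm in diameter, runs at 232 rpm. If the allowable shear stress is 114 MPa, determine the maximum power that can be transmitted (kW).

178 kW

J = πd⁴/32 = π(0.0689)⁴/32 = 2.212×10^-6 m⁴.
T_max = τ_allow·J/r = 1.14×10^8 × 2.212×10^-6 / 0.0345 = 7321 N·m.
ω = 2π·232/60 = 24.29 rad/s, so P_max = T_max·ω = 1.779×10^5 W.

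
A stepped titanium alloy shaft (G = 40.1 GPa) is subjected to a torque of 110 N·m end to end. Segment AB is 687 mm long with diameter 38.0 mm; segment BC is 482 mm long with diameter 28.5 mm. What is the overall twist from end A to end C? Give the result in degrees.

1.70°

J_AB = π(0.0380)⁴/32 = 2.05×10^-7 m⁴; J_BC = π(0.0285)⁴/32 = 6.48×10^-8 m⁴.
θ = (T/G)·Σ L_i/J_i = (110.0/40.1×10⁹)·(0.687/2.05×10^-7 + 0.482/6.48×10^-8) = 0.02962 rad.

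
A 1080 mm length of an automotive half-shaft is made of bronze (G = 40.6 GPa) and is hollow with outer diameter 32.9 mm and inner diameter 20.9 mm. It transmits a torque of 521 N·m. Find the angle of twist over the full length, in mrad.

J = π(d_o⁴ − d_i⁴)/32 = π(0.0329⁴ − 0.0209⁴)/32 = 9.629×10^-8 m⁴.
θ = T·L/(G·J) = 521.0 × 1.08 / (40.6×10⁹ × 9.629×10^-8) = 0.1439 rad.

144 mrad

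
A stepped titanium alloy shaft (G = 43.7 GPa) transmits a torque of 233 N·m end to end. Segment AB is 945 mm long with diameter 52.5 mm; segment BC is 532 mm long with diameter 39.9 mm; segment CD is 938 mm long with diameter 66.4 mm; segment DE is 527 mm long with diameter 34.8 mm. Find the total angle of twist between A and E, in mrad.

40.3 mrad

J_AB = π(0.0525)⁴/32 = 7.46×10^-7 m⁴; J_BC = π(0.0399)⁴/32 = 2.49×10^-7 m⁴; J_CD = π(0.0664)⁴/32 = 1.91×10^-6 m⁴; J_DE = π(0.0348)⁴/32 = 1.44×10^-7 m⁴.
θ = (T/G)·Σ L_i/J_i = (233.0/43.7×10⁹)·(0.945/7.46×10^-7 + 0.532/2.49×10^-7 + 0.938/1.91×10^-6 + 0.527/1.44×10^-7) = 0.04029 rad.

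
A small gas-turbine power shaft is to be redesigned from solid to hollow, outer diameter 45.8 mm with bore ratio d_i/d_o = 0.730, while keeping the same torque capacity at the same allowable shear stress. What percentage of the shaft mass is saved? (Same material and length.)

Equal τ_max and T ⇒ the solid shaft needs d_s³ = d_o³(1−k⁴), so d_s = 45.8·(1−0.730⁴)^(1/3) = 40.97 mm.
Area ratio A_h/A_s = d_o²(1−k²)/d_s² = (1−k²)/(1−k⁴)^(2/3) = 0.5836.
Mass saving = 1 − 0.5836 = 41.6 %.

41.6 %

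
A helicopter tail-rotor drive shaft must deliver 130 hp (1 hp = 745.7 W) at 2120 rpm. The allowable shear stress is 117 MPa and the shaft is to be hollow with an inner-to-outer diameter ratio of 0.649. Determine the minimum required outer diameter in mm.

ω = 2π·2120/60 = 222.0 rad/s, so T = P/ω = 130×745.7 / 222.0 = 436.7 N·m.
For a hollow shaft with d_i/d_o = 0.649: τ_max = 16T/(π d_o³ (1−k⁴)), so d_o = [16T/(π τ_allow (1−k⁴))]^(1/3) = [16·436.7/(π·1.17×10^8·0.8226)]^(1/3) = 0.02848 m.

28.5 mm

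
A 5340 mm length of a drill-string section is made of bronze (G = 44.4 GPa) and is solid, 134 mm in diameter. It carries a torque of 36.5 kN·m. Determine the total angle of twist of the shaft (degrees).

7.95°

J = πd⁴/32 = π(0.134)⁴/32 = 3.165×10^-5 m⁴.
θ = T·L/(G·J) = 36500 × 5.34 / (44.4×10⁹ × 3.165×10^-5) = 0.1387 rad.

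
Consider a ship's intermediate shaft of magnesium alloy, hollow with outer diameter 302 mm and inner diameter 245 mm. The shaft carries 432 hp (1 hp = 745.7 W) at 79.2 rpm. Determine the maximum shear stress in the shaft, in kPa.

ω = 2π·79.2/60 = 8.294 rad/s, so T = P/ω = 432×745.7 / 8.294 = 38840 N·m.
J = π(d_o⁴ − d_i⁴)/32 = π(0.302⁴ − 0.245⁴)/32 = 4.629×10^-4 m⁴.
τ_max = T·r/J = 38840 × 0.151 / 4.629×10^-4 = 1.267×10^7 Pa.

12700 kPa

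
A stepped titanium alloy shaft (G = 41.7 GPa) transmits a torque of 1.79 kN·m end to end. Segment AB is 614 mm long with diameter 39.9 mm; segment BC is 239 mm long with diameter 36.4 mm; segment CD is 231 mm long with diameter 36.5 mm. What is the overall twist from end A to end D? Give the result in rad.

J_AB = π(0.0399)⁴/32 = 2.49×10^-7 m⁴; J_BC = π(0.0364)⁴/32 = 1.72×10^-7 m⁴; J_CD = π(0.0365)⁴/32 = 1.74×10^-7 m⁴.
θ = (T/G)·Σ L_i/J_i = (1790/41.7×10⁹)·(0.614/2.49×10^-7 + 0.239/1.72×10^-7 + 0.231/1.74×10^-7) = 0.2224 rad.

0.222 rad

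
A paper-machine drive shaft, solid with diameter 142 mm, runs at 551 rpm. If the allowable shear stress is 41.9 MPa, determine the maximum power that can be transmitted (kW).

J = πd⁴/32 = π(0.142)⁴/32 = 3.992×10^-5 m⁴.
T_max = τ_allow·J/r = 4.19×10^7 × 3.992×10^-5 / 0.0710 = 23560 N·m.
ω = 2π·551/60 = 57.70 rad/s, so P_max = T_max·ω = 1.359×10^6 W.

1360 kW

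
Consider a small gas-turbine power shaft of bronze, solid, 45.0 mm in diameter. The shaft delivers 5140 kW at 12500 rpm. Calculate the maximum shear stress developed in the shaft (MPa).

219 MPa

ω = 2π·12500/60 = 1309 rad/s, so T = P/ω = 5140×10³ / 1309 = 3927 N·m.
J = πd⁴/32 = π(0.0450)⁴/32 = 4.026×10^-7 m⁴.
τ_max = T·r/J = 3927 × 0.0225 / 4.026×10^-7 = 2.195×10^8 Pa.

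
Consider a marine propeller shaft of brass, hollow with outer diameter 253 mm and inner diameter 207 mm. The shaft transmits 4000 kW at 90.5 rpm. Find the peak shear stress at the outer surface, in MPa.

ω = 2π·90.5/60 = 9.477 rad/s, so T = P/ω = 4000×10³ / 9.477 = 422100 N·m.
J = π(d_o⁴ − d_i⁴)/32 = π(0.253⁴ − 0.207⁴)/32 = 2.220×10^-4 m⁴.
τ_max = T·r/J = 422100 × 0.127 / 2.220×10^-4 = 2.405×10^8 Pa.

241 MPa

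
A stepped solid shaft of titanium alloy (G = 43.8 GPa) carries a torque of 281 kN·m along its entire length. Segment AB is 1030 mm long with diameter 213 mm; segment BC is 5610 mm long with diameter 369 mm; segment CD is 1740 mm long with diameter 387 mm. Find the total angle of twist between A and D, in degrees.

J_AB = π(0.213)⁴/32 = 2.02×10^-4 m⁴; J_BC = π(0.369)⁴/32 = 1.82×10^-3 m⁴; J_CD = π(0.387)⁴/32 = 2.20×10^-3 m⁴.
θ = (T/G)·Σ L_i/J_i = (281000/43.8×10⁹)·(1.03/2.02×10^-4 + 5.61/1.82×10^-3 + 1.74/2.20×10^-3) = 0.05754 rad.

3.30°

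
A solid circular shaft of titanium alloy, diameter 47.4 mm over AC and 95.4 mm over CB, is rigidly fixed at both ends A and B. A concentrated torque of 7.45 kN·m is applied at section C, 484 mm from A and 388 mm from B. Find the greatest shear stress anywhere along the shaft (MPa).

Compatibility: T_A·a/J_AC = T_B·b/J_CB with T_A + T_B = T₀.
J_AC = 4.96×10^-7 m⁴, J_CB = 8.13×10^-6 m⁴, so T_A = T₀·(J_AC/a)/((J_AC/a)+(J_CB/b)) = 347.0 N·m, T_B = 7103 N·m.
τ in each portion: τ_AC = 1.66×10^7 Pa, τ_CB = 4.17×10^7 Pa; maximum is in CB.
τ_max = T_CB·r/J = 7103·0.0477/8.13×10^-6 = 4.166×10^7 Pa.

41.7 MPa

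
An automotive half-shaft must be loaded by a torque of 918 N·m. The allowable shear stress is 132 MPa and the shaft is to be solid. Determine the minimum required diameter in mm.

32.8 mm

For a solid shaft τ_max = 16T/(πd³), so d = (16T/(π τ_allow))^(1/3) = (16·918.0/(π·1.32×10^8))^(1/3) = 0.03284 m.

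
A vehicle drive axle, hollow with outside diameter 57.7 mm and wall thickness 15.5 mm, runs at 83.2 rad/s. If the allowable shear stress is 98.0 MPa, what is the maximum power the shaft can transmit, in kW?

293 kW

J = π(d_o⁴ − d_i⁴)/32 = π(0.0577⁴ − 0.0267⁴)/32 = 1.038×10^-6 m⁴.
T_max = τ_allow·J/r = 9.80×10^7 × 1.038×10^-6 / 0.0289 = 3527 N·m.
ω = 83.2 rad/s, so P_max = T_max·ω = 2.934×10^5 W.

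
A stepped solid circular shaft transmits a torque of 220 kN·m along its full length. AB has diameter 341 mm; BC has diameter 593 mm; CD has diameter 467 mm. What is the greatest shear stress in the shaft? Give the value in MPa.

28.3 MPa

Under the same torque, τ_max = 16T/(πd³) is largest where d is smallest — segment AB (d = 341 mm).
τ_max = 16·220000/(π·(0.341)³) = 2.826×10^7 Pa.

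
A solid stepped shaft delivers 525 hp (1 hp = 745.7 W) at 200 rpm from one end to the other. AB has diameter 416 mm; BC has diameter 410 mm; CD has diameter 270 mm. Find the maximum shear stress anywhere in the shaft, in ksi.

0.701 ksi

ω = 2π·200/60 = 20.94 rad/s, so T = P/ω = 525×745.7 / 20.94 = 18690 N·m.
Under the same torque, τ_max = 16T/(πd³) is largest where d is smallest — segment CD (d = 270 mm).
τ_max = 16·18690/(π·(0.270)³) = 4.837×10^6 Pa.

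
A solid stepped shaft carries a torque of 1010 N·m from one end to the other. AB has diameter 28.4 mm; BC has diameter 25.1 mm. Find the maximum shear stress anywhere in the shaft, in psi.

47200 psi

Under the same torque, τ_max = 16T/(πd³) is largest where d is smallest — segment BC (d = 25.1 mm).
τ_max = 16·1010/(π·(0.0251)³) = 3.253×10^8 Pa.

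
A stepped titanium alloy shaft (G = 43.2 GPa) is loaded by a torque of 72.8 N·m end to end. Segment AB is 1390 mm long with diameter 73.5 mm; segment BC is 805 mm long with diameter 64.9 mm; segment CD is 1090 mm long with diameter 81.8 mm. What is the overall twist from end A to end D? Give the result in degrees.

0.115°

J_AB = π(0.0735)⁴/32 = 2.87×10^-6 m⁴; J_BC = π(0.0649)⁴/32 = 1.74×10^-6 m⁴; J_CD = π(0.0818)⁴/32 = 4.40×10^-6 m⁴.
θ = (T/G)·Σ L_i/J_i = (72.80/43.2×10⁹)·(1.39/2.87×10^-6 + 0.805/1.74×10^-6 + 1.09/4.40×10^-6) = 2.014×10^-3 rad.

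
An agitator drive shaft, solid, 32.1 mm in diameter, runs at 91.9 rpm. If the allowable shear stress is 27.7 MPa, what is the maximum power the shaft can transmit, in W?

J = πd⁴/32 = π(0.0321)⁴/32 = 1.042×10^-7 m⁴.
T_max = τ_allow·J/r = 2.77×10^7 × 1.042×10^-7 / 0.0161 = 179.9 N·m.
ω = 2π·91.9/60 = 9.624 rad/s, so P_max = T_max·ω = 1731 W.

1730 W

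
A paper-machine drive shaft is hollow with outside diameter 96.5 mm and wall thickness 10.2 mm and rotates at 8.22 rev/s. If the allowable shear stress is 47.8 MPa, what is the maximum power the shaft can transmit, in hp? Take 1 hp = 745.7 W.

358 hp

J = π(d_o⁴ − d_i⁴)/32 = π(0.0965⁴ − 0.0761⁴)/32 = 5.221×10^-6 m⁴.
T_max = τ_allow·J/r = 4.78×10^7 × 5.221×10^-6 / 0.0483 = 5172 N·m.
ω = 2π·8.22 = 51.65 rad/s, so P_max = T_max·ω = 2.671×10^5 W.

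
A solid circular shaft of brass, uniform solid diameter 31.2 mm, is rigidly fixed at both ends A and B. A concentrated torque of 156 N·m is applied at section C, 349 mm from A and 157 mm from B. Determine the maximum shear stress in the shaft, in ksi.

With uniform GJ and both ends fixed, compatibility θ_AC = θ_CB gives T_A·a = T_B·b, together with T_A + T_B = T₀.
T_A = T₀·b/(a+b) = 156.0·157/506.0 = 48.40 N·m; T_B = 107.6 N·m.
τ in each portion: τ_AC = 8.12×10^6 Pa, τ_CB = 1.80×10^7 Pa; maximum is in CB.
τ_max = T_CB·r/J = 107.6·0.0156/9.30×10^-8 = 1.804×10^7 Pa.

2.62 ksi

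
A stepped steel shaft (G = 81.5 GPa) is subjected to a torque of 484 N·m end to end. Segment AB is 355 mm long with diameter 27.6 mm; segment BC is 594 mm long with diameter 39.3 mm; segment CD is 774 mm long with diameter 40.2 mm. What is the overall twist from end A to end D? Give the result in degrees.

4.01°

J_AB = π(0.0276)⁴/32 = 5.70×10^-8 m⁴; J_BC = π(0.0393)⁴/32 = 2.34×10^-7 m⁴; J_CD = π(0.0402)⁴/32 = 2.56×10^-7 m⁴.
θ = (T/G)·Σ L_i/J_i = (484.0/81.5×10⁹)·(0.355/5.70×10^-8 + 0.594/2.34×10^-7 + 0.774/2.56×10^-7) = 0.07000 rad.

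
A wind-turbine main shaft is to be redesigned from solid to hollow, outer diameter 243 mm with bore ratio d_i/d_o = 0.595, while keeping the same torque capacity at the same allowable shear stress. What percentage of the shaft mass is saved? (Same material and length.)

Equal τ_max and T ⇒ the solid shaft needs d_s³ = d_o³(1−k⁴), so d_s = 243·(1−0.595⁴)^(1/3) = 232.4 mm.
Area ratio A_h/A_s = d_o²(1−k²)/d_s² = (1−k²)/(1−k⁴)^(2/3) = 0.7063.
Mass saving = 1 − 0.7063 = 29.4 %.

29.4 %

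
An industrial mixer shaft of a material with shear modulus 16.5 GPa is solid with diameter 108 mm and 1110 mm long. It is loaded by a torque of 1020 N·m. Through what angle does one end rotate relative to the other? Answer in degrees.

0.294°

J = πd⁴/32 = π(0.108)⁴/32 = 1.336×10^-5 m⁴.
θ = T·L/(G·J) = 1020 × 1.11 / (16.5×10⁹ × 1.336×10^-5) = 5.137×10^-3 rad.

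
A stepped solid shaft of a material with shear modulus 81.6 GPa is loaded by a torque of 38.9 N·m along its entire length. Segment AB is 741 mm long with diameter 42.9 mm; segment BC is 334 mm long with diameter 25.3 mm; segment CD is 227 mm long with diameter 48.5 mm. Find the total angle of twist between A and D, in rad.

J_AB = π(0.0429)⁴/32 = 3.33×10^-7 m⁴; J_BC = π(0.0253)⁴/32 = 4.02×10^-8 m⁴; J_CD = π(0.0485)⁴/32 = 5.43×10^-7 m⁴.
θ = (T/G)·Σ L_i/J_i = (38.90/81.6×10⁹)·(0.741/3.33×10^-7 + 0.334/4.02×10^-8 + 0.227/5.43×10^-7) = 5.220×10^-3 rad.

0.00522 rad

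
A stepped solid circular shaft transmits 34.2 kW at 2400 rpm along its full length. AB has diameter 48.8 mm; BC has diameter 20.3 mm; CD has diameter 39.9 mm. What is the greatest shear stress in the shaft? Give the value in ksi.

12.0 ksi

ω = 2π·2400/60 = 251.3 rad/s, so T = P/ω = 34.2×10³ / 251.3 = 136.1 N·m.
Under the same torque, τ_max = 16T/(πd³) is largest where d is smallest — segment BC (d = 20.3 mm).
τ_max = 16·136.1/(π·(0.0203)³) = 8.285×10^7 Pa.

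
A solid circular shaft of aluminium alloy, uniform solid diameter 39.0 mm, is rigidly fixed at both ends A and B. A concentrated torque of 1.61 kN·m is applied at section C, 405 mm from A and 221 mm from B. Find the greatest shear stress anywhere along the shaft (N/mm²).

With uniform GJ and both ends fixed, compatibility θ_AC = θ_CB gives T_A·a = T_B·b, together with T_A + T_B = T₀.
T_A = T₀·b/(a+b) = 1610·221/626.0 = 568.4 N·m; T_B = 1042 N·m.
τ in each portion: τ_AC = 4.88×10^7 Pa, τ_CB = 8.94×10^7 Pa; maximum is in CB.
τ_max = T_CB·r/J = 1042·0.0195/2.27×10^-7 = 8.943×10^7 Pa.

89.4 N/mm²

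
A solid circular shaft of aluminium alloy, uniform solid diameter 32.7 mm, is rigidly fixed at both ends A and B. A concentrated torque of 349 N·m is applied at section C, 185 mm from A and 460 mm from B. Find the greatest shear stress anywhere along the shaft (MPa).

36.3 MPa

With uniform GJ and both ends fixed, compatibility θ_AC = θ_CB gives T_A·a = T_B·b, together with T_A + T_B = T₀.
T_A = T₀·b/(a+b) = 349.0·460/645.0 = 248.9 N·m; T_B = 100.1 N·m.
τ in each portion: τ_AC = 3.63×10^7 Pa, τ_CB = 1.46×10^7 Pa; maximum is in AC.
τ_max = T_AC·r/J = 248.9·0.0163/1.12×10^-7 = 3.625×10^7 Pa.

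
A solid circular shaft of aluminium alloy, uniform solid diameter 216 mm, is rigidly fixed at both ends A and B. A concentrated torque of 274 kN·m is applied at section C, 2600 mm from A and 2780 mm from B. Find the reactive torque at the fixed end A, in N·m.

142000 N·m

With uniform GJ and both ends fixed, compatibility θ_AC = θ_CB gives T_A·a = T_B·b, together with T_A + T_B = T₀.
T_A = T₀·b/(a+b) = 274000·2780/5380 = 141600 N·m; T_B = 132400 N·m.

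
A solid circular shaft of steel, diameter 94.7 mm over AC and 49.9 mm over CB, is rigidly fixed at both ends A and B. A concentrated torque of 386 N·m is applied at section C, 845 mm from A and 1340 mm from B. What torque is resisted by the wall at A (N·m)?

368 N·m

Compatibility: T_A·a/J_AC = T_B·b/J_CB with T_A + T_B = T₀.
J_AC = 7.90×10^-6 m⁴, J_CB = 6.09×10^-7 m⁴, so T_A = T₀·(J_AC/a)/((J_AC/a)+(J_CB/b)) = 368.1 N·m, T_B = 17.89 N·m.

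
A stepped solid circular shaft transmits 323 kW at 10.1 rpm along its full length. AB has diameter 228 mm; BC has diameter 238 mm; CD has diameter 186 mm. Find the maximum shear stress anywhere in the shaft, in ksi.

35.1 ksi

ω = 2π·10.1/60 = 1.058 rad/s, so T = P/ω = 323×10³ / 1.058 = 305400 N·m.
Under the same torque, τ_max = 16T/(πd³) is largest where d is smallest — segment CD (d = 186 mm).
τ_max = 16·305400/(π·(0.186)³) = 2.417×10^8 Pa.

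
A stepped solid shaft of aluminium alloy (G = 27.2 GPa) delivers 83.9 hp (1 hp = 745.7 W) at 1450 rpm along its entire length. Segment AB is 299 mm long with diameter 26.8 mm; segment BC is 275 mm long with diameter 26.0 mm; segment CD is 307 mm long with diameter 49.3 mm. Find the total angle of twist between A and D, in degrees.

10.9°

ω = 2π·1450/60 = 151.8 rad/s, so T = P/ω = 83.9×745.7 / 151.8 = 412.0 N·m.
J_AB = π(0.0268)⁴/32 = 5.06×10^-8 m⁴; J_BC = π(0.0260)⁴/32 = 4.49×10^-8 m⁴; J_CD = π(0.0493)⁴/32 = 5.80×10^-7 m⁴.
θ = (T/G)·Σ L_i/J_i = (412.0/27.2×10⁹)·(0.299/5.06×10^-8 + 0.275/4.49×10^-8 + 0.307/5.80×10^-7) = 0.1903 rad.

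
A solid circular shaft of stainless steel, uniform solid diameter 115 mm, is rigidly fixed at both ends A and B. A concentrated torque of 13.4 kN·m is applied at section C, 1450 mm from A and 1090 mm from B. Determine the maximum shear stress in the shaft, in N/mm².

25.6 N/mm²

With uniform GJ and both ends fixed, compatibility θ_AC = θ_CB gives T_A·a = T_B·b, together with T_A + T_B = T₀.
T_A = T₀·b/(a+b) = 13400·1090/2540 = 5750 N·m; T_B = 7650 N·m.
τ in each portion: τ_AC = 1.93×10^7 Pa, τ_CB = 2.56×10^7 Pa; maximum is in CB.
τ_max = T_CB·r/J = 7650·0.0575/1.72×10^-5 = 2.562×10^7 Pa.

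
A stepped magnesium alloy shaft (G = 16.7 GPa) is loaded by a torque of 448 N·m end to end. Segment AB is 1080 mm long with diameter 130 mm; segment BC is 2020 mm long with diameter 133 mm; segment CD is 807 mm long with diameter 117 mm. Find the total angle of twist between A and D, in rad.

0.00397 rad

J_AB = π(0.130)⁴/32 = 2.80×10^-5 m⁴; J_BC = π(0.133)⁴/32 = 3.07×10^-5 m⁴; J_CD = π(0.117)⁴/32 = 1.84×10^-5 m⁴.
θ = (T/G)·Σ L_i/J_i = (448.0/16.7×10⁹)·(1.08/2.80×10^-5 + 2.02/3.07×10^-5 + 0.807/1.84×10^-5) = 3.974×10^-3 rad.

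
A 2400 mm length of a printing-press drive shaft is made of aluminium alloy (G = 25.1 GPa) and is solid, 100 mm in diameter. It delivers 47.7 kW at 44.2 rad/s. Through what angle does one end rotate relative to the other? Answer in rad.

ω = 44.2 rad/s, so T = P/ω = 47.7×10³ / 44.20 = 1079 N·m.
J = πd⁴/32 = π(0.100)⁴/32 = 9.817×10^-6 m⁴.
θ = T·L/(G·J) = 1079 × 2.40 / (25.1×10⁹ × 9.817×10^-6) = 0.01051 rad.

0.0105 rad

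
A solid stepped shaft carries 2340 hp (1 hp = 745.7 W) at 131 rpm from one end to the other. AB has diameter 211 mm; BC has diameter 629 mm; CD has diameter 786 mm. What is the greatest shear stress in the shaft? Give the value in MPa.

69.0 MPa

ω = 2π·131/60 = 13.72 rad/s, so T = P/ω = 2340×745.7 / 13.72 = 127200 N·m.
Under the same torque, τ_max = 16T/(πd³) is largest where d is smallest — segment AB (d = 211 mm).
τ_max = 16·127200/(π·(0.211)³) = 6.896×10^7 Pa.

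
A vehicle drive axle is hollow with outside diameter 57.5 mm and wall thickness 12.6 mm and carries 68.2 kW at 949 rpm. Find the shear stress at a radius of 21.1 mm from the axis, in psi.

ω = 2π·949/60 = 99.38 rad/s, so T = P/ω = 68.2×10³ / 99.38 = 686.3 N·m.
J = π(d_o⁴ − d_i⁴)/32 = π(0.0575⁴ − 0.0323⁴)/32 = 9.663×10^-7 m⁴.
Shear stress varies linearly with radius: τ = T·r/J = 686.3 × 0.0211 / 9.663×10^-7 = 1.498×10^7 Pa.

2170 psi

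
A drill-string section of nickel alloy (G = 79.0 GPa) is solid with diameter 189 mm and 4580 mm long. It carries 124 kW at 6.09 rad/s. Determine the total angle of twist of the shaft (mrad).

ω = 6.09 rad/s, so T = P/ω = 124×10³ / 6.090 = 20360 N·m.
J = πd⁴/32 = π(0.189)⁴/32 = 1.253×10^-4 m⁴.
θ = T·L/(G·J) = 20360 × 4.58 / (79.0×10⁹ × 1.253×10^-4) = 9.423×10^-3 rad.

9.42 mrad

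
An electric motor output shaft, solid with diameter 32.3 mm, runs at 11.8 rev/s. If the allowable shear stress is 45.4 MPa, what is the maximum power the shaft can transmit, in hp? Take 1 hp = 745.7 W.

J = πd⁴/32 = π(0.0323)⁴/32 = 1.069×10^-7 m⁴.
T_max = τ_allow·J/r = 4.54×10^7 × 1.069×10^-7 / 0.0161 = 300.4 N·m.
ω = 2π·11.8 = 74.14 rad/s, so P_max = T_max·ω = 2.227×10^4 W.

29.9 hp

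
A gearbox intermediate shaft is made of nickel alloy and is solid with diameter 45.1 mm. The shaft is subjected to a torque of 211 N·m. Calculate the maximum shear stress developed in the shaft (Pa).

1.17e7 Pa

J = πd⁴/32 = π(0.0451)⁴/32 = 4.062×10^-7 m⁴.
τ_max = T·r/J = 211.0 × 0.0226 / 4.062×10^-7 = 1.171×10^7 Pa.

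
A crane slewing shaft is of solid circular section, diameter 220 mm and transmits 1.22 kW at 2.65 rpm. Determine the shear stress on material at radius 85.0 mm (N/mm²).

ω = 2π·2.65/60 = 0.2775 rad/s, so T = P/ω = 1.22×10³ / 0.2775 = 4396 N·m.
J = πd⁴/32 = π(0.220)⁴/32 = 2.300×10^-4 m⁴.
Shear stress varies linearly with radius: τ = T·r/J = 4396 × 0.0850 / 2.300×10^-4 = 1.625×10^6 Pa.

1.62 N/mm²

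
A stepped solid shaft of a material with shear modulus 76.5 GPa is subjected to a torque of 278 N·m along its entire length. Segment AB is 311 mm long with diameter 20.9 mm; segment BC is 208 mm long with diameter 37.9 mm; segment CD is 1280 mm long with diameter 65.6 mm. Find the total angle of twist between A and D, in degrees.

3.82°

J_AB = π(0.0209)⁴/32 = 1.87×10^-8 m⁴; J_BC = π(0.0379)⁴/32 = 2.03×10^-7 m⁴; J_CD = π(0.0656)⁴/32 = 1.82×10^-6 m⁴.
θ = (T/G)·Σ L_i/J_i = (278.0/76.5×10⁹)·(0.311/1.87×10^-8 + 0.208/2.03×10^-7 + 1.28/1.82×10^-6) = 0.06662 rad.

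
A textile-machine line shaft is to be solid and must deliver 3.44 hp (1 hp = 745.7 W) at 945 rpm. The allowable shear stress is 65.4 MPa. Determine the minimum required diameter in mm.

ω = 2π·945/60 = 98.96 rad/s, so T = P/ω = 3.44×745.7 / 98.96 = 25.92 N·m.
For a solid shaft τ_max = 16T/(πd³), so d = (16T/(π τ_allow))^(1/3) = (16·25.92/(π·6.54×10^7))^(1/3) = 0.01264 m.

12.6 mm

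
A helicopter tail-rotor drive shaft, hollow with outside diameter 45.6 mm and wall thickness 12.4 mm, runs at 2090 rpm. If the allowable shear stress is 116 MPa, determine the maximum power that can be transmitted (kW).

J = π(d_o⁴ − d_i⁴)/32 = π(0.0456⁴ − 0.0208⁴)/32 = 4.061×10^-7 m⁴.
T_max = τ_allow·J/r = 1.16×10^8 × 4.061×10^-7 / 0.0228 = 2066 N·m.
ω = 2π·2090/60 = 218.9 rad/s, so P_max = T_max·ω = 4.522×10^5 W.

452 kW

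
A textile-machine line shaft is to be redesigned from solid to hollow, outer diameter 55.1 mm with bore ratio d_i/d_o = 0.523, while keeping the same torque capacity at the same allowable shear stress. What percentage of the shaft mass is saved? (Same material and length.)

23.5 %

Equal τ_max and T ⇒ the solid shaft needs d_s³ = d_o³(1−k⁴), so d_s = 55.1·(1−0.523⁴)^(1/3) = 53.69 mm.
Area ratio A_h/A_s = d_o²(1−k²)/d_s² = (1−k²)/(1−k⁴)^(2/3) = 0.7651.
Mass saving = 1 − 0.7651 = 23.5 %.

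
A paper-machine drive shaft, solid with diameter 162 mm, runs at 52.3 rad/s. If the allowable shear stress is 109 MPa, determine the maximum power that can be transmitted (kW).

J = πd⁴/32 = π(0.162)⁴/32 = 6.762×10^-5 m⁴.
T_max = τ_allow·J/r = 1.09×10^8 × 6.762×10^-5 / 0.0810 = 90990 N·m.
ω = 52.3 rad/s, so P_max = T_max·ω = 4.759×10^6 W.

4760 kW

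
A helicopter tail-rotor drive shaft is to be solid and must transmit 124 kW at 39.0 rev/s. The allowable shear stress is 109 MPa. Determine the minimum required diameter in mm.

ω = 2π·39.0 = 245.0 rad/s, so T = P/ω = 124×10³ / 245.0 = 506.0 N·m.
For a solid shaft τ_max = 16T/(πd³), so d = (16T/(π τ_allow))^(1/3) = (16·506.0/(π·1.09×10^8))^(1/3) = 0.02870 m.

28.7 mm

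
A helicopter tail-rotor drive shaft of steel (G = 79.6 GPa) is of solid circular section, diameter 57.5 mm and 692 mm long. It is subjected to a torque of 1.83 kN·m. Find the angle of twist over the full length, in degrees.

J = πd⁴/32 = π(0.0575)⁴/32 = 1.073×10^-6 m⁴.
θ = T·L/(G·J) = 1830 × 0.692 / (79.6×10⁹ × 1.073×10^-6) = 0.01482 rad.

0.849°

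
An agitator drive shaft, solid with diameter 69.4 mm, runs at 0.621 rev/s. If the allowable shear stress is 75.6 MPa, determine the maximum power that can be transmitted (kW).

J = πd⁴/32 = π(0.0694)⁴/32 = 2.277×10^-6 m⁴.
T_max = τ_allow·J/r = 7.56×10^7 × 2.277×10^-6 / 0.0347 = 4962 N·m.
ω = 2π·0.621 = 3.902 rad/s, so P_max = T_max·ω = 1.936×10^4 W.

19.4 kW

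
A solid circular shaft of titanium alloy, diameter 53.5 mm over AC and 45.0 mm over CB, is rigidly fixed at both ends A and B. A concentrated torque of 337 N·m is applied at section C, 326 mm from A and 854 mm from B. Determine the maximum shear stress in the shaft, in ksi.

Compatibility: T_A·a/J_AC = T_B·b/J_CB with T_A + T_B = T₀.
J_AC = 8.04×10^-7 m⁴, J_CB = 4.03×10^-7 m⁴, so T_A = T₀·(J_AC/a)/((J_AC/a)+(J_CB/b)) = 282.9 N·m, T_B = 54.06 N·m.
τ in each portion: τ_AC = 9.41×10^6 Pa, τ_CB = 3.02×10^6 Pa; maximum is in AC.
τ_max = T_AC·r/J = 282.9·0.0267/8.04×10^-7 = 9.410×10^6 Pa.

1.36 ksi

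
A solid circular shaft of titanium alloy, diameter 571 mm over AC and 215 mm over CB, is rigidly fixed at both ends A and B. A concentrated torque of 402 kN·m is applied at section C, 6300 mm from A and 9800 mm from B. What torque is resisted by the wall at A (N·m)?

Compatibility: T_A·a/J_AC = T_B·b/J_CB with T_A + T_B = T₀.
J_AC = 0.0104 m⁴, J_CB = 2.10×10^-4 m⁴, so T_A = T₀·(J_AC/a)/((J_AC/a)+(J_CB/b)) = 396900 N·m, T_B = 5128 N·m.

397000 N·m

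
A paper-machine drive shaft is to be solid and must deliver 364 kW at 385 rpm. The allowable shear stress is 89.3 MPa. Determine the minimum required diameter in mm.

80.2 mm

ω = 2π·385/60 = 40.32 rad/s, so T = P/ω = 364×10³ / 40.32 = 9028 N·m.
For a solid shaft τ_max = 16T/(πd³), so d = (16T/(π τ_allow))^(1/3) = (16·9028/(π·8.93×10^7))^(1/3) = 0.08015 m.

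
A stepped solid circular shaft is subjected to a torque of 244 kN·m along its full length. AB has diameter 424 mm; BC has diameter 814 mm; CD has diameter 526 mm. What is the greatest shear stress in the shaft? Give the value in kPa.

Under the same torque, τ_max = 16T/(πd³) is largest where d is smallest — segment AB (d = 424 mm).
τ_max = 16·244000/(π·(0.424)³) = 1.630×10^7 Pa.

16300 kPa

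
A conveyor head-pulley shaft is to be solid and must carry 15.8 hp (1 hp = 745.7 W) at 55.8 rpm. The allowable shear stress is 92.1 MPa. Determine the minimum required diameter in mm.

48.1 mm

ω = 2π·55.8/60 = 5.843 rad/s, so T = P/ω = 15.8×745.7 / 5.843 = 2016 N·m.
For a solid shaft τ_max = 16T/(πd³), so d = (16T/(π τ_allow))^(1/3) = (16·2016/(π·9.21×10^7))^(1/3) = 0.04813 m.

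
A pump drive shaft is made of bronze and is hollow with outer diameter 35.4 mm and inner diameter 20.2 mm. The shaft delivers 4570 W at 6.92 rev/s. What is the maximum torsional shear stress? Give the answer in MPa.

ω = 2π·6.92 = 43.48 rad/s, so T = P/ω = 4570 / 43.48 = 105.1 N·m.
J = π(d_o⁴ − d_i⁴)/32 = π(0.0354⁴ − 0.0202⁴)/32 = 1.378×10^-7 m⁴.
τ_max = T·r/J = 105.1 × 0.0177 / 1.378×10^-7 = 1.350×10^7 Pa.

13.5 MPa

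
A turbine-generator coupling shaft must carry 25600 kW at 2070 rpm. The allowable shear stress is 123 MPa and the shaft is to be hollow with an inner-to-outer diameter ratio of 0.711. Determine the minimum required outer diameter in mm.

ω = 2π·2070/60 = 216.8 rad/s, so T = P/ω = 25600×10³ / 216.8 = 118100 N·m.
For a hollow shaft with d_i/d_o = 0.711: τ_max = 16T/(π d_o³ (1−k⁴)), so d_o = [16T/(π τ_allow (1−k⁴))]^(1/3) = [16·118100/(π·1.23×10^8·0.7444)]^(1/3) = 0.1873 m.

187 mm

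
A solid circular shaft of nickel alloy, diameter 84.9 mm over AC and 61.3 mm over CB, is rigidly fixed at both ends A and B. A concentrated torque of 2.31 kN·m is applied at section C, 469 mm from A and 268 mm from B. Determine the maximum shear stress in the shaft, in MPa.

Compatibility: T_A·a/J_AC = T_B·b/J_CB with T_A + T_B = T₀.
J_AC = 5.10×10^-6 m⁴, J_CB = 1.39×10^-6 m⁴, so T_A = T₀·(J_AC/a)/((J_AC/a)+(J_CB/b)) = 1565 N·m, T_B = 744.5 N·m.
τ in each portion: τ_AC = 1.30×10^7 Pa, τ_CB = 1.65×10^7 Pa; maximum is in CB.
τ_max = T_CB·r/J = 744.5·0.0307/1.39×10^-6 = 1.646×10^7 Pa.

16.5 MPa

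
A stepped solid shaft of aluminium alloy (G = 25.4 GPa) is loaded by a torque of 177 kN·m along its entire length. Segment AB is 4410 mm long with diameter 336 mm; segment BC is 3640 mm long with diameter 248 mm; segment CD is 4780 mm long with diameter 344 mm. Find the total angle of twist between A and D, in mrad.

J_AB = π(0.336)⁴/32 = 1.25×10^-3 m⁴; J_BC = π(0.248)⁴/32 = 3.71×10^-4 m⁴; J_CD = π(0.344)⁴/32 = 1.37×10^-3 m⁴.
θ = (T/G)·Σ L_i/J_i = (177000/25.4×10⁹)·(4.41/1.25×10^-3 + 3.64/3.71×10^-4 + 4.78/1.37×10^-3) = 0.1171 rad.

117 mrad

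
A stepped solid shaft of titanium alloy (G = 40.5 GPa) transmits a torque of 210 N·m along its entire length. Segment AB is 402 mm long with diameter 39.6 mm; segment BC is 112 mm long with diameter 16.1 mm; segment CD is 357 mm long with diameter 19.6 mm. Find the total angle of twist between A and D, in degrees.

12.9°

J_AB = π(0.0396)⁴/32 = 2.41×10^-7 m⁴; J_BC = π(0.0161)⁴/32 = 6.60×10^-9 m⁴; J_CD = π(0.0196)⁴/32 = 1.45×10^-8 m⁴.
θ = (T/G)·Σ L_i/J_i = (210.0/40.5×10⁹)·(0.402/2.41×10^-7 + 0.112/6.60×10^-9 + 0.357/1.45×10^-8) = 0.2244 rad.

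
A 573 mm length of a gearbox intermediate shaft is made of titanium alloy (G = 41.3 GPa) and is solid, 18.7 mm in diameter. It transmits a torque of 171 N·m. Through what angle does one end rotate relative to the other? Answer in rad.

J = πd⁴/32 = π(0.0187)⁴/32 = 1.201×10^-8 m⁴.
θ = T·L/(G·J) = 171.0 × 0.573 / (41.3×10⁹ × 1.201×10^-8) = 0.1976 rad.

0.198 rad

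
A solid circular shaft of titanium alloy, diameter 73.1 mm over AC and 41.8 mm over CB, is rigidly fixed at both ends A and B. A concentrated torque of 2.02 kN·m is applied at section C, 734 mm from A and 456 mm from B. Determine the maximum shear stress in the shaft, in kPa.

Compatibility: T_A·a/J_AC = T_B·b/J_CB with T_A + T_B = T₀.
J_AC = 2.80×10^-6 m⁴, J_CB = 3.00×10^-7 m⁴, so T_A = T₀·(J_AC/a)/((J_AC/a)+(J_CB/b)) = 1723 N·m, T_B = 296.6 N·m.
τ in each portion: τ_AC = 2.25×10^7 Pa, τ_CB = 2.07×10^7 Pa; maximum is in AC.
τ_max = T_AC·r/J = 1723·0.0365/2.80×10^-6 = 2.247×10^7 Pa.

22500 kPa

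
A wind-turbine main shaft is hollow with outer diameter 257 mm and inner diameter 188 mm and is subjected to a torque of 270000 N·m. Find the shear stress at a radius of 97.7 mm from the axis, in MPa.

J = π(d_o⁴ − d_i⁴)/32 = π(0.257⁴ − 0.188⁴)/32 = 3.056×10^-4 m⁴.
Shear stress varies linearly with radius: τ = T·r/J = 270000 × 0.0977 / 3.056×10^-4 = 8.631×10^7 Pa.

86.3 MPa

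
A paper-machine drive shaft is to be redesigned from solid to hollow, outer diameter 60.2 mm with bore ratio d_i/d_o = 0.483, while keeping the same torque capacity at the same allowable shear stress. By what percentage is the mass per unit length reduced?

20.4 %

Equal τ_max and T ⇒ the solid shaft needs d_s³ = d_o³(1−k⁴), so d_s = 60.2·(1−0.483⁴)^(1/3) = 59.09 mm.
Area ratio A_h/A_s = d_o²(1−k²)/d_s² = (1−k²)/(1−k⁴)^(2/3) = 0.7959.
Mass saving = 1 − 0.7959 = 20.4 %.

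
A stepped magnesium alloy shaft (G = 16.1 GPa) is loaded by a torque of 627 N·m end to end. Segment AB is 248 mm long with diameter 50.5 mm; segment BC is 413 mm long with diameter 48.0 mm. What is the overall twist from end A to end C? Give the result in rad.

0.0460 rad

J_AB = π(0.0505)⁴/32 = 6.39×10^-7 m⁴; J_BC = π(0.0480)⁴/32 = 5.21×10^-7 m⁴.
θ = (T/G)·Σ L_i/J_i = (627.0/16.1×10⁹)·(0.248/6.39×10^-7 + 0.413/5.21×10^-7) = 0.04599 rad.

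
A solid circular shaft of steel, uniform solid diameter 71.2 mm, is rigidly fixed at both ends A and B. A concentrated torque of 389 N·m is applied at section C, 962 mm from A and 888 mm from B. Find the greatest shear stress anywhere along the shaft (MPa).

2.85 MPa

With uniform GJ and both ends fixed, compatibility θ_AC = θ_CB gives T_A·a = T_B·b, together with T_A + T_B = T₀.
T_A = T₀·b/(a+b) = 389.0·888/1850 = 186.7 N·m; T_B = 202.3 N·m.
τ in each portion: τ_AC = 2.63×10^6 Pa, τ_CB = 2.85×10^6 Pa; maximum is in CB.
τ_max = T_CB·r/J = 202.3·0.0356/2.52×10^-6 = 2.854×10^6 Pa.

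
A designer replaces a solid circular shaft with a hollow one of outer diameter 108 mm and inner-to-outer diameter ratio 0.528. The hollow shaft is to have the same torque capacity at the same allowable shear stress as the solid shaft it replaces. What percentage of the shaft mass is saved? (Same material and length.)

23.9 %

Equal τ_max and T ⇒ the solid shaft needs d_s³ = d_o³(1−k⁴), so d_s = 108·(1−0.528⁴)^(1/3) = 105.1 mm.
Area ratio A_h/A_s = d_o²(1−k²)/d_s² = (1−k²)/(1−k⁴)^(2/3) = 0.7612.
Mass saving = 1 − 0.7612 = 23.9 %.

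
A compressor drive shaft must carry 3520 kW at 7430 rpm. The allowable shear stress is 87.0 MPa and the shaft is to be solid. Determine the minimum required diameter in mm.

64.2 mm

ω = 2π·7430/60 = 778.1 rad/s, so T = P/ω = 3520×10³ / 778.1 = 4524 N·m.
For a solid shaft τ_max = 16T/(πd³), so d = (16T/(π τ_allow))^(1/3) = (16·4524/(π·8.70×10^7))^(1/3) = 0.06422 m.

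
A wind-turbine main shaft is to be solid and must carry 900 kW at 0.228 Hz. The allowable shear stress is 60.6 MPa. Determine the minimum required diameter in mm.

375 mm

ω = 2π·0.228 = 1.433 rad/s, so T = P/ω = 900×10³ / 1.433 = 628200 N·m.
For a solid shaft τ_max = 16T/(πd³), so d = (16T/(π τ_allow))^(1/3) = (16·628200/(π·6.06×10^7))^(1/3) = 0.3752 m.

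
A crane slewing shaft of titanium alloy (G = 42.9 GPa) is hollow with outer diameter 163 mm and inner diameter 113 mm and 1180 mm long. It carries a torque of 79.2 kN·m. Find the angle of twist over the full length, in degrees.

J = π(d_o⁴ − d_i⁴)/32 = π(0.163⁴ − 0.113⁴)/32 = 5.330×10^-5 m⁴.
θ = T·L/(G·J) = 79200 × 1.18 / (42.9×10⁹ × 5.330×10^-5) = 0.04088 rad.

2.34°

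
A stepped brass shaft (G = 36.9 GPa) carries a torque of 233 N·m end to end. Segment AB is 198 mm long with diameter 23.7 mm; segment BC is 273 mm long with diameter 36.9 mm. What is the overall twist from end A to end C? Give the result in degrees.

J_AB = π(0.0237)⁴/32 = 3.10×10^-8 m⁴; J_BC = π(0.0369)⁴/32 = 1.82×10^-7 m⁴.
θ = (T/G)·Σ L_i/J_i = (233.0/36.9×10⁹)·(0.198/3.10×10^-8 + 0.273/1.82×10^-7) = 0.04984 rad.

2.86°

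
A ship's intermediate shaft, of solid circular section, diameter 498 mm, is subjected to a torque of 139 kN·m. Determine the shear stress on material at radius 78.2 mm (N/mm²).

1.80 N/mm²

J = πd⁴/32 = π(0.498)⁴/32 = 6.038×10^-3 m⁴.
Shear stress varies linearly with radius: τ = T·r/J = 139000 × 0.0782 / 6.038×10^-3 = 1.800×10^6 Pa.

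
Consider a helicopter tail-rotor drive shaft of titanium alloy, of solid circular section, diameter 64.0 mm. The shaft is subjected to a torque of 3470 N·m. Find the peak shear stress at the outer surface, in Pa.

J = πd⁴/32 = π(0.0640)⁴/32 = 1.647×10^-6 m⁴.
τ_max = T·r/J = 3470 × 0.0320 / 1.647×10^-6 = 6.742×10^7 Pa.

6.74e7 Pa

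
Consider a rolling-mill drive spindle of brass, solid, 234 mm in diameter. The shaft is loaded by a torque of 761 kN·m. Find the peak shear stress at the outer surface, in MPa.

302 MPa

J = πd⁴/32 = π(0.234)⁴/32 = 2.943×10^-4 m⁴.
τ_max = T·r/J = 761000 × 0.117 / 2.943×10^-4 = 3.025×10^8 Pa.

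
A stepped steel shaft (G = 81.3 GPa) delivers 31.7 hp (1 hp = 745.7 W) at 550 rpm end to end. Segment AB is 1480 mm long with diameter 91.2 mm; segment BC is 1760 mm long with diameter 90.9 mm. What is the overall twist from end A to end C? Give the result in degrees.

0.139°

ω = 2π·550/60 = 57.60 rad/s, so T = P/ω = 31.7×745.7 / 57.60 = 410.4 N·m.
J_AB = π(0.0912)⁴/32 = 6.79×10^-6 m⁴; J_BC = π(0.0909)⁴/32 = 6.70×10^-6 m⁴.
θ = (T/G)·Σ L_i/J_i = (410.4/81.3×10⁹)·(1.48/6.79×10^-6 + 1.76/6.70×10^-6) = 2.426×10^-3 rad.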